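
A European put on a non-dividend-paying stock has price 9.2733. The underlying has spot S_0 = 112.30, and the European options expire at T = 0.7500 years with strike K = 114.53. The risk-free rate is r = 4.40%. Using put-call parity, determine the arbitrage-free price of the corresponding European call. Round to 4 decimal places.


Answer: Call price = 10.7611

Derivation:
Put-call parity: C - P = S_0 * exp(-qT) - K * exp(-rT).
S_0 * exp(-qT) = 112.3000 * 1.00000000 = 112.30000000
K * exp(-rT) = 114.5300 * 0.96753856 = 110.81219123
C = P + S*exp(-qT) - K*exp(-rT)
C = 9.2733 + 112.30000000 - 110.81219123 = 10.7611


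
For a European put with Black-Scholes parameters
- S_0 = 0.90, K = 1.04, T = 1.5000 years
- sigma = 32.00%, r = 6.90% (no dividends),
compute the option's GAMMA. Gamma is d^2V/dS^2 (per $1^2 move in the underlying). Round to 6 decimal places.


d1 = 0.0911382955; d2 = -0.3007800634
phi(d1) = 0.3972888712; exp(-qT) = 1.0000000000; exp(-rT) = 0.9016760227
Gamma = exp(-qT) * phi(d1) / (S * sigma * sqrt(T)) = 1.0000000000 * 0.3972888712 / (0.9000 * 0.3200 * 1.2247448714) = 1.126337

Answer: Gamma = 1.126337


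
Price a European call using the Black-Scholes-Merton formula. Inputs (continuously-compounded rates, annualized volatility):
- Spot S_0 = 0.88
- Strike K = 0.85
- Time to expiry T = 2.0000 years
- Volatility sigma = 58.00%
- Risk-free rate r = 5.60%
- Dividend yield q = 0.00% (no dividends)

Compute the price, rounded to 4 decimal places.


d1 = (ln(S/K) + (r - q + 0.5*sigma^2) * T) / (sigma * sqrt(T)) = 0.58895358
d2 = d1 - sigma * sqrt(T) = -0.23129029
exp(-rT) = 0.89404426; exp(-qT) = 1.00000000
C = S_0 * exp(-qT) * N(d1) - K * exp(-rT) * N(d2)
N(d1) = 0.72205379; N(d2) = 0.40854464
C = 0.8800 * 1.00000000 * 0.72205379 - 0.8500 * 0.89404426 * 0.40854464 = 0.3249

Answer: Price = 0.3249


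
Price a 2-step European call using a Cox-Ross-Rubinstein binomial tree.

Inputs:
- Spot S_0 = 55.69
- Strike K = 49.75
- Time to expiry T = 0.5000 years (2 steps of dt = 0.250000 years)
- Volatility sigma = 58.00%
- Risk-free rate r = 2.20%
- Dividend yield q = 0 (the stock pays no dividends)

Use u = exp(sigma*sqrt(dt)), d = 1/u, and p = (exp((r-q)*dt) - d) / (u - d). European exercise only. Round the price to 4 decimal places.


Answer: Price = V(0,0) = 12.2979

Derivation:
dt = T/N = 0.250000
u = exp(sigma*sqrt(dt)) = 1.336427; d = 1/u = 0.748264
p = (exp((r-q)*dt) - d) / (u - d) = 0.437381
Discount per step: exp(-r*dt) = 0.994515
Stock lattice S(k, i) with i counting down-moves:
  k=0: S(0,0) = 55.6900
  k=1: S(1,0) = 74.4256; S(1,1) = 41.6708
  k=2: S(2,0) = 99.4645; S(2,1) = 55.6900; S(2,2) = 31.1807
Terminal payoffs V(N, i) = max(S_T - K, 0):
  V(2,0) = 49.714480; V(2,1) = 5.940000; V(2,2) = 0.000000
Backward induction: V(k, i) = exp(-r*dt) * [p * V(k+1, i) + (1-p) * V(k+1, i+1)].
  V(1,0) = exp(-r*dt) * [p*49.714480 + (1-p)*5.940000] = 24.948521
  V(1,1) = exp(-r*dt) * [p*5.940000 + (1-p)*0.000000] = 2.583792
  V(0,0) = exp(-r*dt) * [p*24.948521 + (1-p)*2.583792] = 12.297869


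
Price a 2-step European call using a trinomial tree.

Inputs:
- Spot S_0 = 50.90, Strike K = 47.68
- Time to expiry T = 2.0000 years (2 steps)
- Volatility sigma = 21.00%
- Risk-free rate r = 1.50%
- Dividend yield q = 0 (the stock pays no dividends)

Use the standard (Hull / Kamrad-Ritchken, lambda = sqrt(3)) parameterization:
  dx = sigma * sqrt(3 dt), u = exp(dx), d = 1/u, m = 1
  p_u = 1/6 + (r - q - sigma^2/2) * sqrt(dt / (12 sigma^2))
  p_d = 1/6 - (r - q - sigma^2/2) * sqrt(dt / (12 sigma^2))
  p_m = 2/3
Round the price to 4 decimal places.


dt = T/N = 1.000000; dx = sigma*sqrt(3*dt) = 0.363731
u = exp(dx) = 1.438687; d = 1/u = 0.695078
p_u = 0.156975, p_m = 0.666667, p_d = 0.176358
Discount per step: exp(-r*dt) = 0.985112
Stock lattice S(k, j) with j the centered position index:
  k=0: S(0,+0) = 50.9000
  k=1: S(1,-1) = 35.3795; S(1,+0) = 50.9000; S(1,+1) = 73.2292
  k=2: S(2,-2) = 24.5915; S(2,-1) = 35.3795; S(2,+0) = 50.9000; S(2,+1) = 73.2292; S(2,+2) = 105.3538
Terminal payoffs V(N, j) = max(S_T - K, 0):
  V(2,-2) = 0.000000; V(2,-1) = 0.000000; V(2,+0) = 3.220000; V(2,+1) = 25.549152; V(2,+2) = 57.673806
Backward induction: V(k, j) = exp(-r*dt) * [p_u * V(k+1, j+1) + p_m * V(k+1, j) + p_d * V(k+1, j-1)]
  V(1,-1) = exp(-r*dt) * [p_u*3.220000 + p_m*0.000000 + p_d*0.000000] = 0.497936
  V(1,+0) = exp(-r*dt) * [p_u*25.549152 + p_m*3.220000 + p_d*0.000000] = 6.065586
  V(1,+1) = exp(-r*dt) * [p_u*57.673806 + p_m*25.549152 + p_d*3.220000] = 26.257184
  V(0,+0) = exp(-r*dt) * [p_u*26.257184 + p_m*6.065586 + p_d*0.497936] = 8.130397

Answer: Price = V(0,0) = 8.1304


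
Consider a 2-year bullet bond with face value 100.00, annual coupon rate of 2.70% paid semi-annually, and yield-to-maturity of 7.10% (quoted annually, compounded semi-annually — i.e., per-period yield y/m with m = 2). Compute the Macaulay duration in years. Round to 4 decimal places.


Answer: Macaulay duration = 1.9584 years

Derivation:
Coupon per period c = face * coupon_rate / m = 1.350000
Periods per year m = 2; per-period yield y/m = 0.035500
Number of cashflows N = 4
Cashflows (t years, CF_t, discount factor 1/(1+y/m)^(m*t), PV):
  t = 0.5000: CF_t = 1.350000, DF = 0.965717, PV = 1.303718
  t = 1.0000: CF_t = 1.350000, DF = 0.932609, PV = 1.259023
  t = 1.5000: CF_t = 1.350000, DF = 0.900637, PV = 1.215860
  t = 2.0000: CF_t = 101.350000, DF = 0.869760, PV = 88.150208
Price P = sum_t PV_t = 91.928808
Macaulay numerator sum_t t * PV_t:
  t * PV_t at t = 0.5000: 0.651859
  t * PV_t at t = 1.0000: 1.259023
  t * PV_t at t = 1.5000: 1.823790
  t * PV_t at t = 2.0000: 176.300415
Macaulay duration D = (sum_t t * PV_t) / P = 180.035087 / 91.928808 = 1.958419


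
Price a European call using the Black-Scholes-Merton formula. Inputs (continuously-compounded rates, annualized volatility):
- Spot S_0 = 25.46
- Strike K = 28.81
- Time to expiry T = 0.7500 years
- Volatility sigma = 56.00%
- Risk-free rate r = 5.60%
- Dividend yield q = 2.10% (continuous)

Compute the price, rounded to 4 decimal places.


Answer: Price = 3.8652

Derivation:
d1 = (ln(S/K) + (r - q + 0.5*sigma^2) * T) / (sigma * sqrt(T)) = 0.04172602
d2 = d1 - sigma * sqrt(T) = -0.44324821
exp(-rT) = 0.95886978; exp(-qT) = 0.98437338
C = S_0 * exp(-qT) * N(d1) - K * exp(-rT) * N(d2)
N(d1) = 0.51664144; N(d2) = 0.32879311
C = 25.4600 * 0.98437338 * 0.51664144 - 28.8100 * 0.95886978 * 0.32879311 = 3.8652


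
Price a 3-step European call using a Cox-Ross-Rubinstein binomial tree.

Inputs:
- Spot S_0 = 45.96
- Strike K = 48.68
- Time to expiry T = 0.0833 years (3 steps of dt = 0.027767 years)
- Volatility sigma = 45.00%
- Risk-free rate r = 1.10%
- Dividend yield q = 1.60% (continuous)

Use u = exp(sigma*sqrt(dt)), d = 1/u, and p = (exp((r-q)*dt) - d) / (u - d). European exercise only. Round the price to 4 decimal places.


Answer: Price = V(0,0) = 1.2912

Derivation:
dt = T/N = 0.027767
u = exp(sigma*sqrt(dt)) = 1.077868; d = 1/u = 0.927757
p = (exp((r-q)*dt) - d) / (u - d) = 0.480338
Discount per step: exp(-r*dt) = 0.999695
Stock lattice S(k, i) with i counting down-moves:
  k=0: S(0,0) = 45.9600
  k=1: S(1,0) = 49.5388; S(1,1) = 42.6397
  k=2: S(2,0) = 53.3963; S(2,1) = 45.9600; S(2,2) = 39.5593
  k=3: S(3,0) = 57.5542; S(3,1) = 49.5388; S(3,2) = 42.6397; S(3,3) = 36.7015
Terminal payoffs V(N, i) = max(S_T - K, 0):
  V(3,0) = 8.874162; V(3,1) = 0.858812; V(3,2) = 0.000000; V(3,3) = 0.000000
Backward induction: V(k, i) = exp(-r*dt) * [p * V(k+1, i) + (1-p) * V(k+1, i+1)].
  V(2,0) = exp(-r*dt) * [p*8.874162 + (1-p)*0.858812] = 4.707449
  V(2,1) = exp(-r*dt) * [p*0.858812 + (1-p)*0.000000] = 0.412394
  V(2,2) = exp(-r*dt) * [p*0.000000 + (1-p)*0.000000] = 0.000000
  V(1,0) = exp(-r*dt) * [p*4.707449 + (1-p)*0.412394] = 2.474715
  V(1,1) = exp(-r*dt) * [p*0.412394 + (1-p)*0.000000] = 0.198028
  V(0,0) = exp(-r*dt) * [p*2.474715 + (1-p)*0.198028] = 1.291212


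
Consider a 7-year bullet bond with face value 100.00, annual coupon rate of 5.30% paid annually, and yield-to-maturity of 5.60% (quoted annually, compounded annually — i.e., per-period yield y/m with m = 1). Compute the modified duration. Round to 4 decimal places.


Answer: Modified duration = 5.6986

Derivation:
Coupon per period c = face * coupon_rate / m = 5.300000
Periods per year m = 1; per-period yield y/m = 0.056000
Number of cashflows N = 7
Cashflows (t years, CF_t, discount factor 1/(1+y/m)^(m*t), PV):
  t = 1.0000: CF_t = 5.300000, DF = 0.946970, PV = 5.018939
  t = 2.0000: CF_t = 5.300000, DF = 0.896752, PV = 4.752784
  t = 3.0000: CF_t = 5.300000, DF = 0.849197, PV = 4.500742
  t = 4.0000: CF_t = 5.300000, DF = 0.804163, PV = 4.262066
  t = 5.0000: CF_t = 5.300000, DF = 0.761518, PV = 4.036048
  t = 6.0000: CF_t = 5.300000, DF = 0.721135, PV = 3.822015
  t = 7.0000: CF_t = 105.300000, DF = 0.682893, PV = 71.908618
Price P = sum_t PV_t = 98.301212
First compute Macaulay numerator sum_t t * PV_t:
  t * PV_t at t = 1.0000: 5.018939
  t * PV_t at t = 2.0000: 9.505567
  t * PV_t at t = 3.0000: 13.502226
  t * PV_t at t = 4.0000: 17.048265
  t * PV_t at t = 5.0000: 20.180238
  t * PV_t at t = 6.0000: 22.932089
  t * PV_t at t = 7.0000: 503.360328
Macaulay duration D = 591.547652 / 98.301212 = 6.017705
Modified duration = D / (1 + y/m) = 6.017705 / (1 + 0.056000) = 5.698584


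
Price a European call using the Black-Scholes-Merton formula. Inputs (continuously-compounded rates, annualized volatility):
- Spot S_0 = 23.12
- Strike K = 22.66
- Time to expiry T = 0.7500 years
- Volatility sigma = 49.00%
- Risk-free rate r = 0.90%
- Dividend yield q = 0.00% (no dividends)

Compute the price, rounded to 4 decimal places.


d1 = (ln(S/K) + (r - q + 0.5*sigma^2) * T) / (sigma * sqrt(T)) = 0.27544153
d2 = d1 - sigma * sqrt(T) = -0.14891092
exp(-rT) = 0.99327273; exp(-qT) = 1.00000000
C = S_0 * exp(-qT) * N(d1) - K * exp(-rT) * N(d2)
N(d1) = 0.60851148; N(d2) = 0.44081196
C = 23.1200 * 1.00000000 * 0.60851148 - 22.6600 * 0.99327273 * 0.44081196 = 4.1472

Answer: Price = 4.1472


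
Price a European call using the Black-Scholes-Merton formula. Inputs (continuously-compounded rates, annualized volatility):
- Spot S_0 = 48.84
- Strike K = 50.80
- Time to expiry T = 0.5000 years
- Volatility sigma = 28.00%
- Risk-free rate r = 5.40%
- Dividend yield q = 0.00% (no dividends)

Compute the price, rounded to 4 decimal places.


Answer: Price = 3.5795

Derivation:
d1 = (ln(S/K) + (r - q + 0.5*sigma^2) * T) / (sigma * sqrt(T)) = 0.03663467
d2 = d1 - sigma * sqrt(T) = -0.16135523
exp(-rT) = 0.97336124; exp(-qT) = 1.00000000
C = S_0 * exp(-qT) * N(d1) - K * exp(-rT) * N(d2)
N(d1) = 0.51461185; N(d2) = 0.43590681
C = 48.8400 * 1.00000000 * 0.51461185 - 50.8000 * 0.97336124 * 0.43590681 = 3.5795


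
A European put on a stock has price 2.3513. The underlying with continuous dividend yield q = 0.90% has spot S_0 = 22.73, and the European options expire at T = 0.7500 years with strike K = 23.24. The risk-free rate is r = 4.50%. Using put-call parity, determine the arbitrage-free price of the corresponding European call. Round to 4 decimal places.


Put-call parity: C - P = S_0 * exp(-qT) - K * exp(-rT).
S_0 * exp(-qT) = 22.7300 * 0.99327273 = 22.57708915
K * exp(-rT) = 23.2400 * 0.96681318 = 22.46873825
C = P + S*exp(-qT) - K*exp(-rT)
C = 2.3513 + 22.57708915 - 22.46873825 = 2.4597

Answer: Call price = 2.4597


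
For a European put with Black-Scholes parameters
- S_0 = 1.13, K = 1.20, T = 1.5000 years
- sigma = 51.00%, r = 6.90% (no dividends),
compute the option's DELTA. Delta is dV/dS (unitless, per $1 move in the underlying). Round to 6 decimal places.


Answer: Delta = -0.351310

Derivation:
d1 = 0.3817859179; d2 = -0.2428339665
phi(d1) = 0.3709014902; exp(-qT) = 1.0000000000; exp(-rT) = 0.9016760227
N(-d1) = 0.3513100824
Delta = -exp(-qT) * N(-d1) = -1.0000000000 * 0.3513100824 = -0.351310


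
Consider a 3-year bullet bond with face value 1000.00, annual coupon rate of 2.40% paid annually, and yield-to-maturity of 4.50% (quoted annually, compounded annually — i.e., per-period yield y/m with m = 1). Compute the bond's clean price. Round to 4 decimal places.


Answer: Price = 942.2717

Derivation:
Coupon per period c = face * coupon_rate / m = 24.000000
Periods per year m = 1; per-period yield y/m = 0.045000
Number of cashflows N = 3
Cashflows (t years, CF_t, discount factor 1/(1+y/m)^(m*t), PV):
  t = 1.0000: CF_t = 24.000000, DF = 0.956938, PV = 22.966507
  t = 2.0000: CF_t = 24.000000, DF = 0.915730, PV = 21.977519
  t = 3.0000: CF_t = 1024.000000, DF = 0.876297, PV = 897.327723
Price P = sum_t PV_t = 942.271749


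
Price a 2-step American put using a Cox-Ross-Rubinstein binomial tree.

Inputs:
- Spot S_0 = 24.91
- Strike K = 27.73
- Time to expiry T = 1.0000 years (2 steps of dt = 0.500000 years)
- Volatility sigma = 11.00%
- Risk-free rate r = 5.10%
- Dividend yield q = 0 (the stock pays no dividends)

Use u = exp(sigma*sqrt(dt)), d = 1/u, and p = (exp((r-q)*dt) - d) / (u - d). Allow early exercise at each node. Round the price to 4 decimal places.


Answer: Price = V(0,0) = 2.8200

Derivation:
dt = T/N = 0.500000
u = exp(sigma*sqrt(dt)) = 1.080887; d = 1/u = 0.925166
p = (exp((r-q)*dt) - d) / (u - d) = 0.646425
Discount per step: exp(-r*dt) = 0.974822
Stock lattice S(k, i) with i counting down-moves:
  k=0: S(0,0) = 24.9100
  k=1: S(1,0) = 26.9249; S(1,1) = 23.0459
  k=2: S(2,0) = 29.1028; S(2,1) = 24.9100; S(2,2) = 21.3213
Terminal payoffs V(N, i) = max(K - S_T, 0):
  V(2,0) = 0.000000; V(2,1) = 2.820000; V(2,2) = 6.408716
Backward induction: V(k, i) = exp(-r*dt) * [p * V(k+1, i) + (1-p) * V(k+1, i+1)]; then take max(V_cont, immediate exercise) for American.
  V(1,0) = exp(-r*dt) * [p*0.000000 + (1-p)*2.820000] = 0.971977; exercise = 0.805112; V(1,0) = max -> 0.971977
  V(1,1) = exp(-r*dt) * [p*2.820000 + (1-p)*6.408716] = 3.985931; exercise = 4.684107; V(1,1) = max -> 4.684107
  V(0,0) = exp(-r*dt) * [p*0.971977 + (1-p)*4.684107] = 2.226975; exercise = 2.820000; V(0,0) = max -> 2.820000


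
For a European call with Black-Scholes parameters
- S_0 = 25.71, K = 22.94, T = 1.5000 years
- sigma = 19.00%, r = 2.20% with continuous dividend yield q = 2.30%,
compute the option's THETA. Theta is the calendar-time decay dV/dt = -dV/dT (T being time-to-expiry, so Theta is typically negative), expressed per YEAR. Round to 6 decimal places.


d1 = 0.5997937024; d2 = 0.3670921769
phi(d1) = 0.3332658444; exp(-qT) = 0.9660883397; exp(-rT) = 0.9675385596
Theta = -S*exp(-qT)*phi(d1)*sigma/(2*sqrt(T)) - r*K*exp(-rT)*N(d2) + q*S*exp(-qT)*N(d1)
N(d1) = 0.7256781346; N(d2) = 0.6432248687; sqrt(T) = 1.2247448714
Term 1 = -25.7100 * 0.9660883397 * 0.3332658444 * 0.1900 / (2 * 1.2247448714) = -0.6420778660
Term 2 = -0.0220 * 22.9400 * 0.9675385596 * 0.6432248687 = -0.3140850054
Term 3 = 0.0230 * 25.7100 * 0.9660883397 * 0.7256781346 = 0.4145632407
Theta = -0.6420778660 + (-0.3140850054) + (0.4145632407) = -0.541600

Answer: Theta = -0.541600


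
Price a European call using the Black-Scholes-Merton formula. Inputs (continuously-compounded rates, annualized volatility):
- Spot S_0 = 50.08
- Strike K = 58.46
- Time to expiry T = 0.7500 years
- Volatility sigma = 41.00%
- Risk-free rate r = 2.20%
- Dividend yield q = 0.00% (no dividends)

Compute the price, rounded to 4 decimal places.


d1 = (ln(S/K) + (r - q + 0.5*sigma^2) * T) / (sigma * sqrt(T)) = -0.21174260
d2 = d1 - sigma * sqrt(T) = -0.56681302
exp(-rT) = 0.98363538; exp(-qT) = 1.00000000
C = S_0 * exp(-qT) * N(d1) - K * exp(-rT) * N(d2)
N(d1) = 0.41615393; N(d2) = 0.28542061
C = 50.0800 * 1.00000000 * 0.41615393 - 58.4600 * 0.98363538 * 0.28542061 = 4.4284

Answer: Price = 4.4284


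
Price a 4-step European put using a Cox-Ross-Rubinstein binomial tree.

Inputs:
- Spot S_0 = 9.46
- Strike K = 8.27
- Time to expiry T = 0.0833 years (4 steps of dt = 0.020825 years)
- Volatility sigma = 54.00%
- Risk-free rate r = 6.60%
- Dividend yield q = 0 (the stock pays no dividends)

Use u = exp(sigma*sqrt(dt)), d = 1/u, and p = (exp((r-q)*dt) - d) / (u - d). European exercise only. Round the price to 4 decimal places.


Answer: Price = V(0,0) = 0.1363

Derivation:
dt = T/N = 0.020825
u = exp(sigma*sqrt(dt)) = 1.081043; d = 1/u = 0.925032
p = (exp((r-q)*dt) - d) / (u - d) = 0.489344
Discount per step: exp(-r*dt) = 0.998626
Stock lattice S(k, i) with i counting down-moves:
  k=0: S(0,0) = 9.4600
  k=1: S(1,0) = 10.2267; S(1,1) = 8.7508
  k=2: S(2,0) = 11.0555; S(2,1) = 9.4600; S(2,2) = 8.0948
  k=3: S(3,0) = 11.9514; S(3,1) = 10.2267; S(3,2) = 8.7508; S(3,3) = 7.4879
  k=4: S(4,0) = 12.9200; S(4,1) = 11.0555; S(4,2) = 9.4600; S(4,3) = 8.0948; S(4,4) = 6.9266
Terminal payoffs V(N, i) = max(K - S_T, 0):
  V(4,0) = 0.000000; V(4,1) = 0.000000; V(4,2) = 0.000000; V(4,3) = 0.175223; V(4,4) = 1.343424
Backward induction: V(k, i) = exp(-r*dt) * [p * V(k+1, i) + (1-p) * V(k+1, i+1)].
  V(3,0) = exp(-r*dt) * [p*0.000000 + (1-p)*0.000000] = 0.000000
  V(3,1) = exp(-r*dt) * [p*0.000000 + (1-p)*0.000000] = 0.000000
  V(3,2) = exp(-r*dt) * [p*0.000000 + (1-p)*0.175223] = 0.089356
  V(3,3) = exp(-r*dt) * [p*0.175223 + (1-p)*1.343424] = 0.770712
  V(2,0) = exp(-r*dt) * [p*0.000000 + (1-p)*0.000000] = 0.000000
  V(2,1) = exp(-r*dt) * [p*0.000000 + (1-p)*0.089356] = 0.045567
  V(2,2) = exp(-r*dt) * [p*0.089356 + (1-p)*0.770712] = 0.436694
  V(1,0) = exp(-r*dt) * [p*0.000000 + (1-p)*0.045567] = 0.023237
  V(1,1) = exp(-r*dt) * [p*0.045567 + (1-p)*0.436694] = 0.244961
  V(0,0) = exp(-r*dt) * [p*0.023237 + (1-p)*0.244961] = 0.136275


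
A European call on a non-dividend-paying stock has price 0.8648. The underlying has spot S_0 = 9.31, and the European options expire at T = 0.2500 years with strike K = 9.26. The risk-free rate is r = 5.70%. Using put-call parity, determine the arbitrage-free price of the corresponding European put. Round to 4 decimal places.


Put-call parity: C - P = S_0 * exp(-qT) - K * exp(-rT).
S_0 * exp(-qT) = 9.3100 * 1.00000000 = 9.31000000
K * exp(-rT) = 9.2600 * 0.98585105 = 9.12898073
P = C - S*exp(-qT) + K*exp(-rT)
P = 0.8648 - 9.31000000 + 9.12898073 = 0.6838

Answer: Put price = 0.6838


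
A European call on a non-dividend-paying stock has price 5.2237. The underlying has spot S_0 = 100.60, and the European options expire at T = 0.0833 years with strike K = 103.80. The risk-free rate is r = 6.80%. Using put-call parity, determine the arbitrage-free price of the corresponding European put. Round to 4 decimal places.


Answer: Put price = 7.8374

Derivation:
Put-call parity: C - P = S_0 * exp(-qT) - K * exp(-rT).
S_0 * exp(-qT) = 100.6000 * 1.00000000 = 100.60000000
K * exp(-rT) = 103.8000 * 0.99435161 = 103.21369737
P = C - S*exp(-qT) + K*exp(-rT)
P = 5.2237 - 100.60000000 + 103.21369737 = 7.8374


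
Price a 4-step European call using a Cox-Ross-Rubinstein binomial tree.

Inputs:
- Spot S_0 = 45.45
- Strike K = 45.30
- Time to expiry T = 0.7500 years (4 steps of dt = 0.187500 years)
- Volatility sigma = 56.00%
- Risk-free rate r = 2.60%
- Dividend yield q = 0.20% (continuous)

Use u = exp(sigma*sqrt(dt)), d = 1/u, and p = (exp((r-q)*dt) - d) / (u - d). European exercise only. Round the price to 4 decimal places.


Answer: Price = V(0,0) = 8.6000

Derivation:
dt = T/N = 0.187500
u = exp(sigma*sqrt(dt)) = 1.274415; d = 1/u = 0.784674
p = (exp((r-q)*dt) - d) / (u - d) = 0.448883
Discount per step: exp(-r*dt) = 0.995137
Stock lattice S(k, i) with i counting down-moves:
  k=0: S(0,0) = 45.4500
  k=1: S(1,0) = 57.9222; S(1,1) = 35.6634
  k=2: S(2,0) = 73.8169; S(2,1) = 45.4500; S(2,2) = 27.9842
  k=3: S(3,0) = 94.0733; S(3,1) = 57.9222; S(3,2) = 35.6634; S(3,3) = 21.9584
  k=4: S(4,0) = 119.8884; S(4,1) = 73.8169; S(4,2) = 45.4500; S(4,3) = 27.9842; S(4,4) = 17.2302
Terminal payoffs V(N, i) = max(S_T - K, 0):
  V(4,0) = 74.588396; V(4,1) = 28.516852; V(4,2) = 0.150000; V(4,3) = 0.000000; V(4,4) = 0.000000
Backward induction: V(k, i) = exp(-r*dt) * [p * V(k+1, i) + (1-p) * V(k+1, i+1)].
  V(3,0) = exp(-r*dt) * [p*74.588396 + (1-p)*28.516852] = 48.958319
  V(3,1) = exp(-r*dt) * [p*28.516852 + (1-p)*0.150000] = 12.820737
  V(3,2) = exp(-r*dt) * [p*0.150000 + (1-p)*0.000000] = 0.067005
  V(3,3) = exp(-r*dt) * [p*0.000000 + (1-p)*0.000000] = 0.000000
  V(2,0) = exp(-r*dt) * [p*48.958319 + (1-p)*12.820737] = 28.901039
  V(2,1) = exp(-r*dt) * [p*12.820737 + (1-p)*0.067005] = 5.763769
  V(2,2) = exp(-r*dt) * [p*0.067005 + (1-p)*0.000000] = 0.029931
  V(1,0) = exp(-r*dt) * [p*28.901039 + (1-p)*5.763769] = 16.071152
  V(1,1) = exp(-r*dt) * [p*5.763769 + (1-p)*0.029931] = 2.591090
  V(0,0) = exp(-r*dt) * [p*16.071152 + (1-p)*2.591090] = 8.600030


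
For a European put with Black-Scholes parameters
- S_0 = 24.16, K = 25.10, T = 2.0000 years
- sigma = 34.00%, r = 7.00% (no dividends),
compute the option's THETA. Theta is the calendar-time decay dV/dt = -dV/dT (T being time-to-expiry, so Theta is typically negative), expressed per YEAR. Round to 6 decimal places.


Answer: Theta = -0.264837

Derivation:
d1 = 0.4521958824; d2 = -0.0286367288
phi(d1) = 0.3601700164; exp(-qT) = 1.0000000000; exp(-rT) = 0.8693582354
Theta = -S*exp(-qT)*phi(d1)*sigma/(2*sqrt(T)) + r*K*exp(-rT)*N(-d2) - q*S*exp(-qT)*N(-d1)
N(-d1) = 0.3255639371; N(-d2) = 0.5114228406; sqrt(T) = 1.4142135624
Term 1 = -24.1600 * 1.0000000000 * 0.3601700164 * 0.3400 / (2 * 1.4142135624) = -1.0460161963
Term 2 = 0.0700 * 25.1000 * 0.8693582354 * 0.5114228406 = 0.7811791695
Term 3 = 0 (no dividend yield, q = 0)
Theta = -1.0460161963 + (0.7811791695) + (0.0000000000) = -0.264837


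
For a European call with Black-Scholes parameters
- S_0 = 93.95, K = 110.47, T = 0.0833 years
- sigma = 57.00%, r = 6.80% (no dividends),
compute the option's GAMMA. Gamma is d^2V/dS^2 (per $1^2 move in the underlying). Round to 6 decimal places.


d1 = -0.8679297210; d2 = -1.0324416355
phi(d1) = 0.2737364399; exp(-qT) = 1.0000000000; exp(-rT) = 0.9943516125
Gamma = exp(-qT) * phi(d1) / (S * sigma * sqrt(T)) = 1.0000000000 * 0.2737364399 / (93.9500 * 0.5700 * 0.2886173938) = 0.017711

Answer: Gamma = 0.017711


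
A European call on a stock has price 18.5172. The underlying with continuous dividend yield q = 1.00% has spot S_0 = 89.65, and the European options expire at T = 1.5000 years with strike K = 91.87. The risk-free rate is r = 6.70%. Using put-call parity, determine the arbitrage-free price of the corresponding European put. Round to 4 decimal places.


Answer: Put price = 13.2878

Derivation:
Put-call parity: C - P = S_0 * exp(-qT) - K * exp(-rT).
S_0 * exp(-qT) = 89.6500 * 0.98511194 = 88.31528539
K * exp(-rT) = 91.8700 * 0.90438511 = 83.08586028
P = C - S*exp(-qT) + K*exp(-rT)
P = 18.5172 - 88.31528539 + 83.08586028 = 13.2878


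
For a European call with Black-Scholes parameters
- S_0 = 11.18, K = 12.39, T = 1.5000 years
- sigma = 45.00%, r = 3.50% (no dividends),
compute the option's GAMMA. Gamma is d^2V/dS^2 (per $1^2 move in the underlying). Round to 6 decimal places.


d1 = 0.1843681433; d2 = -0.3667670488
phi(d1) = 0.3922192284; exp(-qT) = 1.0000000000; exp(-rT) = 0.9488543211
Gamma = exp(-qT) * phi(d1) / (S * sigma * sqrt(T)) = 1.0000000000 * 0.3922192284 / (11.1800 * 0.4500 * 1.2247448714) = 0.063654

Answer: Gamma = 0.063654


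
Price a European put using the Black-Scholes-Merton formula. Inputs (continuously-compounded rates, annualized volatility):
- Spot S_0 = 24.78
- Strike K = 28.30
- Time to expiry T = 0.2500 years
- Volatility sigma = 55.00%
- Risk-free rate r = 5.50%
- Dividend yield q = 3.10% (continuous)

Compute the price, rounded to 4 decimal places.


Answer: Price = 4.8310

Derivation:
d1 = (ln(S/K) + (r - q + 0.5*sigma^2) * T) / (sigma * sqrt(T)) = -0.32368156
d2 = d1 - sigma * sqrt(T) = -0.59868156
exp(-rT) = 0.98634410; exp(-qT) = 0.99227995
P = K * exp(-rT) * N(-d2) - S_0 * exp(-qT) * N(-d1)
N(-d1) = 0.62691043; N(-d2) = 0.72530737
P = 28.3000 * 0.98634410 * 0.72530737 - 24.7800 * 0.99227995 * 0.62691043 = 4.8310


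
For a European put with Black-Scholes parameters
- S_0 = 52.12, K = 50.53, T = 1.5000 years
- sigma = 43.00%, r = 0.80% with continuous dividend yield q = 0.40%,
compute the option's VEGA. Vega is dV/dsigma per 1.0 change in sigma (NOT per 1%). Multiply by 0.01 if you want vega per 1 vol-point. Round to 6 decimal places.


d1 = 0.3335417641; d2 = -0.1930985306
phi(d1) = 0.3773570010; exp(-qT) = 0.9940179641; exp(-rT) = 0.9880717129
Vega = S * exp(-qT) * phi(d1) * sqrt(T) = 52.1200 * 0.9940179641 * 0.3773570010 * 1.2247448714 = 23.943999

Answer: Vega = 23.943999


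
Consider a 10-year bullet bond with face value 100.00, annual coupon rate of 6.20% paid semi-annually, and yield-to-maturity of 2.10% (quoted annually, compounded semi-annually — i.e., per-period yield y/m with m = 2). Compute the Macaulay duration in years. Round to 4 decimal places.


Coupon per period c = face * coupon_rate / m = 3.100000
Periods per year m = 2; per-period yield y/m = 0.010500
Number of cashflows N = 20
Cashflows (t years, CF_t, discount factor 1/(1+y/m)^(m*t), PV):
  t = 0.5000: CF_t = 3.100000, DF = 0.989609, PV = 3.067788
  t = 1.0000: CF_t = 3.100000, DF = 0.979326, PV = 3.035911
  t = 1.5000: CF_t = 3.100000, DF = 0.969150, PV = 3.004365
  t = 2.0000: CF_t = 3.100000, DF = 0.959080, PV = 2.973147
  t = 2.5000: CF_t = 3.100000, DF = 0.949114, PV = 2.942254
  t = 3.0000: CF_t = 3.100000, DF = 0.939252, PV = 2.911681
  t = 3.5000: CF_t = 3.100000, DF = 0.929492, PV = 2.881426
  t = 4.0000: CF_t = 3.100000, DF = 0.919834, PV = 2.851485
  t = 4.5000: CF_t = 3.100000, DF = 0.910276, PV = 2.821856
  t = 5.0000: CF_t = 3.100000, DF = 0.900818, PV = 2.792534
  t = 5.5000: CF_t = 3.100000, DF = 0.891457, PV = 2.763517
  t = 6.0000: CF_t = 3.100000, DF = 0.882194, PV = 2.734802
  t = 6.5000: CF_t = 3.100000, DF = 0.873027, PV = 2.706385
  t = 7.0000: CF_t = 3.100000, DF = 0.863956, PV = 2.678263
  t = 7.5000: CF_t = 3.100000, DF = 0.854979, PV = 2.650434
  t = 8.0000: CF_t = 3.100000, DF = 0.846095, PV = 2.622893
  t = 8.5000: CF_t = 3.100000, DF = 0.837303, PV = 2.595639
  t = 9.0000: CF_t = 3.100000, DF = 0.828603, PV = 2.568668
  t = 9.5000: CF_t = 3.100000, DF = 0.819993, PV = 2.541977
  t = 10.0000: CF_t = 103.100000, DF = 0.811472, PV = 83.662783
Price P = sum_t PV_t = 136.807810
Macaulay numerator sum_t t * PV_t:
  t * PV_t at t = 0.5000: 1.533894
  t * PV_t at t = 1.0000: 3.035911
  t * PV_t at t = 1.5000: 4.506548
  t * PV_t at t = 2.0000: 5.946295
  t * PV_t at t = 2.5000: 7.355634
  t * PV_t at t = 3.0000: 8.735043
  t * PV_t at t = 3.5000: 10.084991
  t * PV_t at t = 4.0000: 11.405942
  t * PV_t at t = 4.5000: 12.698352
  t * PV_t at t = 5.0000: 13.962671
  t * PV_t at t = 5.5000: 15.199345
  t * PV_t at t = 6.0000: 16.408812
  t * PV_t at t = 6.5000: 17.591502
  t * PV_t at t = 7.0000: 18.747842
  t * PV_t at t = 7.5000: 19.878252
  t * PV_t at t = 8.0000: 20.983146
  t * PV_t at t = 8.5000: 22.062931
  t * PV_t at t = 9.0000: 23.118012
  t * PV_t at t = 9.5000: 24.148784
  t * PV_t at t = 10.0000: 836.627832
Macaulay duration D = (sum_t t * PV_t) / P = 1094.031738 / 136.807810 = 7.996851

Answer: Macaulay duration = 7.9969 years


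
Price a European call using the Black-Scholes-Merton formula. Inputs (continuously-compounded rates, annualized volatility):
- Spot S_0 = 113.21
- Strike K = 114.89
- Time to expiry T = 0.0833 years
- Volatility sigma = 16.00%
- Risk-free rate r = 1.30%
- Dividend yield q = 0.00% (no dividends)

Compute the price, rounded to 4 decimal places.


d1 = (ln(S/K) + (r - q + 0.5*sigma^2) * T) / (sigma * sqrt(T)) = -0.27245213
d2 = d1 - sigma * sqrt(T) = -0.31863091
exp(-rT) = 0.99891769; exp(-qT) = 1.00000000
C = S_0 * exp(-qT) * N(d1) - K * exp(-rT) * N(d2)
N(d1) = 0.39263720; N(d2) = 0.37500320
C = 113.2100 * 1.00000000 * 0.39263720 - 114.8900 * 0.99891769 * 0.37500320 = 1.4130

Answer: Price = 1.4130


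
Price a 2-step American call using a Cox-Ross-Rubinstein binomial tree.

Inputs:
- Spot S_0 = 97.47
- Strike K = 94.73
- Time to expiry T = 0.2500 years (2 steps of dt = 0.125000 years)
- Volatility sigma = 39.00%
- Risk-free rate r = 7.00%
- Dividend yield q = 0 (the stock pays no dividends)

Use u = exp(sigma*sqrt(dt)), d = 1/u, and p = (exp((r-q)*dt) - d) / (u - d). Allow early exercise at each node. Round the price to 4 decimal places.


dt = T/N = 0.125000
u = exp(sigma*sqrt(dt)) = 1.147844; d = 1/u = 0.871198
p = (exp((r-q)*dt) - d) / (u - d) = 0.497351
Discount per step: exp(-r*dt) = 0.991288
Stock lattice S(k, i) with i counting down-moves:
  k=0: S(0,0) = 97.4700
  k=1: S(1,0) = 111.8804; S(1,1) = 84.9157
  k=2: S(2,0) = 128.4213; S(2,1) = 97.4700; S(2,2) = 73.9784
Terminal payoffs V(N, i) = max(S_T - K, 0):
  V(2,0) = 33.691302; V(2,1) = 2.740000; V(2,2) = 0.000000
Backward induction: V(k, i) = exp(-r*dt) * [p * V(k+1, i) + (1-p) * V(k+1, i+1)]; then take max(V_cont, immediate exercise) for American.
  V(1,0) = exp(-r*dt) * [p*33.691302 + (1-p)*2.740000] = 17.975674; exercise = 17.150402; V(1,0) = max -> 17.975674
  V(1,1) = exp(-r*dt) * [p*2.740000 + (1-p)*0.000000] = 1.350869; exercise = 0.000000; V(1,1) = max -> 1.350869
  V(0,0) = exp(-r*dt) * [p*17.975674 + (1-p)*1.350869] = 9.535426; exercise = 2.740000; V(0,0) = max -> 9.535426

Answer: Price = V(0,0) = 9.5354


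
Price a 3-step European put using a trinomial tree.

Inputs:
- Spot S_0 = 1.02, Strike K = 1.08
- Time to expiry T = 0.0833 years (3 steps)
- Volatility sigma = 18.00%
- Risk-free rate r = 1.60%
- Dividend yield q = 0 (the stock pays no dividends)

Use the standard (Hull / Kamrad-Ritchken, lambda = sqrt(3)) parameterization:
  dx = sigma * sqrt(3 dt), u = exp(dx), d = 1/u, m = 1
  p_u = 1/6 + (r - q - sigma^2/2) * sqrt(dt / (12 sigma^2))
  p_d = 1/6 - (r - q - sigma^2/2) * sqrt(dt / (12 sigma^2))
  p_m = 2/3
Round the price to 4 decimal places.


Answer: Price = V(0,0) = 0.0619

Derivation:
dt = T/N = 0.027767; dx = sigma*sqrt(3*dt) = 0.051951
u = exp(dx) = 1.053324; d = 1/u = 0.949375
p_u = 0.166613, p_m = 0.666667, p_d = 0.166720
Discount per step: exp(-r*dt) = 0.999556
Stock lattice S(k, j) with j the centered position index:
  k=0: S(0,+0) = 1.0200
  k=1: S(1,-1) = 0.9684; S(1,+0) = 1.0200; S(1,+1) = 1.0744
  k=2: S(2,-2) = 0.9193; S(2,-1) = 0.9684; S(2,+0) = 1.0200; S(2,+1) = 1.0744; S(2,+2) = 1.1317
  k=3: S(3,-3) = 0.8728; S(3,-2) = 0.9193; S(3,-1) = 0.9684; S(3,+0) = 1.0200; S(3,+1) = 1.0744; S(3,+2) = 1.1317; S(3,+3) = 1.1920
Terminal payoffs V(N, j) = max(K - S_T, 0):
  V(3,-3) = 0.207202; V(3,-2) = 0.160660; V(3,-1) = 0.111637; V(3,+0) = 0.060000; V(3,+1) = 0.005609; V(3,+2) = 0.000000; V(3,+3) = 0.000000
Backward induction: V(k, j) = exp(-r*dt) * [p_u * V(k+1, j+1) + p_m * V(k+1, j) + p_d * V(k+1, j-1)]
  V(2,-2) = exp(-r*dt) * [p_u*0.111637 + p_m*0.160660 + p_d*0.207202] = 0.160181
  V(2,-1) = exp(-r*dt) * [p_u*0.060000 + p_m*0.111637 + p_d*0.160660] = 0.111158
  V(2,+0) = exp(-r*dt) * [p_u*0.005609 + p_m*0.060000 + p_d*0.111637] = 0.059520
  V(2,+1) = exp(-r*dt) * [p_u*0.000000 + p_m*0.005609 + p_d*0.060000] = 0.013737
  V(2,+2) = exp(-r*dt) * [p_u*0.000000 + p_m*0.000000 + p_d*0.005609] = 0.000935
  V(1,-1) = exp(-r*dt) * [p_u*0.059520 + p_m*0.111158 + p_d*0.160181] = 0.110678
  V(1,+0) = exp(-r*dt) * [p_u*0.013737 + p_m*0.059520 + p_d*0.111158] = 0.060474
  V(1,+1) = exp(-r*dt) * [p_u*0.000935 + p_m*0.013737 + p_d*0.059520] = 0.019228
  V(0,+0) = exp(-r*dt) * [p_u*0.019228 + p_m*0.060474 + p_d*0.110678] = 0.061945


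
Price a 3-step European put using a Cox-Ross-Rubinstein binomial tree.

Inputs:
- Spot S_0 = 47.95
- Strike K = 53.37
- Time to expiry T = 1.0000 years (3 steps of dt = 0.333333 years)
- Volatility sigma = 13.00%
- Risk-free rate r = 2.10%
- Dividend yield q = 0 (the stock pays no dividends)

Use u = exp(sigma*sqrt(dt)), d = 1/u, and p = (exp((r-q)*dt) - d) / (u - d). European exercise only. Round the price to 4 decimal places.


dt = T/N = 0.333333
u = exp(sigma*sqrt(dt)) = 1.077944; d = 1/u = 0.927692
p = (exp((r-q)*dt) - d) / (u - d) = 0.527997
Discount per step: exp(-r*dt) = 0.993024
Stock lattice S(k, i) with i counting down-moves:
  k=0: S(0,0) = 47.9500
  k=1: S(1,0) = 51.6874; S(1,1) = 44.4828
  k=2: S(2,0) = 55.7161; S(2,1) = 47.9500; S(2,2) = 41.2664
  k=3: S(3,0) = 60.0589; S(3,1) = 51.6874; S(3,2) = 44.4828; S(3,3) = 38.2825
Terminal payoffs V(N, i) = max(K - S_T, 0):
  V(3,0) = 0.000000; V(3,1) = 1.682585; V(3,2) = 8.887170; V(3,3) = 15.087526
Backward induction: V(k, i) = exp(-r*dt) * [p * V(k+1, i) + (1-p) * V(k+1, i+1)].
  V(2,0) = exp(-r*dt) * [p*0.000000 + (1-p)*1.682585] = 0.788646
  V(2,1) = exp(-r*dt) * [p*1.682585 + (1-p)*8.887170] = 5.047715
  V(2,2) = exp(-r*dt) * [p*8.887170 + (1-p)*15.087526] = 11.731351
  V(1,0) = exp(-r*dt) * [p*0.788646 + (1-p)*5.047715] = 2.779416
  V(1,1) = exp(-r*dt) * [p*5.047715 + (1-p)*11.731351] = 8.145196
  V(0,0) = exp(-r*dt) * [p*2.779416 + (1-p)*8.145196] = 5.275027

Answer: Price = V(0,0) = 5.2750


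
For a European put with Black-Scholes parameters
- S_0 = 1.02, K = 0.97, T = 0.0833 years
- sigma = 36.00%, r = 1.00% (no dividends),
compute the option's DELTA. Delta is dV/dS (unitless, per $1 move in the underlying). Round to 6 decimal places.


Answer: Delta = -0.293321

Derivation:
d1 = 0.5437097694; d2 = 0.4398075076
phi(d1) = 0.3441255594; exp(-qT) = 1.0000000000; exp(-rT) = 0.9991673468
N(-d1) = 0.2933206043
Delta = -exp(-qT) * N(-d1) = -1.0000000000 * 0.2933206043 = -0.293321


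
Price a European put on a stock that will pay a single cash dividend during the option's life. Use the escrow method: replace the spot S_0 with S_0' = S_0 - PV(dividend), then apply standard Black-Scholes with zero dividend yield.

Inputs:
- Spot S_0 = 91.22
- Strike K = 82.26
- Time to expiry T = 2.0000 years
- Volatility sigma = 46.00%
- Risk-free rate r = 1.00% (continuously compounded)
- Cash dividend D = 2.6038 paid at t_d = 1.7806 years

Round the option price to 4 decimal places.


Answer: Price = 17.7926

Derivation:
PV(D) = D * exp(-r * t_d) = 2.6038 * 0.98235159 = 2.55784707
S_0' = S_0 - PV(D) = 91.2200 - 2.55784707 = 88.66215293
d1 = (ln(S_0'/K) + (r + sigma^2/2)*T) / (sigma*sqrt(T)) = 0.47122234
d2 = d1 - sigma*sqrt(T) = -0.17931590
exp(-rT) = 0.98019867
N(-d1) = 0.31874098; N(-d2) = 0.57115517
P = K * exp(-rT) * N(-d2) - S_0' * N(-d1) = 82.2600 * 0.98019867 * 0.57115517 - 88.66215293 * 0.31874098 = 17.7926


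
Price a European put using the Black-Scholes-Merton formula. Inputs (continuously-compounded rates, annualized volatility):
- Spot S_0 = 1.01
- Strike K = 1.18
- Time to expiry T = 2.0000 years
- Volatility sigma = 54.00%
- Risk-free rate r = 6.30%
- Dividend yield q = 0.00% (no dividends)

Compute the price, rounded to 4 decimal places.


Answer: Price = 0.3203

Derivation:
d1 = (ln(S/K) + (r - q + 0.5*sigma^2) * T) / (sigma * sqrt(T)) = 0.34312473
d2 = d1 - sigma * sqrt(T) = -0.42055059
exp(-rT) = 0.88161485; exp(-qT) = 1.00000000
P = K * exp(-rT) * N(-d2) - S_0 * exp(-qT) * N(-d1)
N(-d1) = 0.36575231; N(-d2) = 0.66295836
P = 1.1800 * 0.88161485 * 0.66295836 - 1.0100 * 1.00000000 * 0.36575231 = 0.3203


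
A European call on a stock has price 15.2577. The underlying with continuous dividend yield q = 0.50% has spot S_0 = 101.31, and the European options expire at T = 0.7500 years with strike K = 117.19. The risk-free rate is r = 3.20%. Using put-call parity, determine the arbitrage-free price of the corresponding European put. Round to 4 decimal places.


Answer: Put price = 28.7378

Derivation:
Put-call parity: C - P = S_0 * exp(-qT) - K * exp(-rT).
S_0 * exp(-qT) = 101.3100 * 0.99625702 = 100.93079895
K * exp(-rT) = 117.1900 * 0.97628571 = 114.41092233
P = C - S*exp(-qT) + K*exp(-rT)
P = 15.2577 - 100.93079895 + 114.41092233 = 28.7378


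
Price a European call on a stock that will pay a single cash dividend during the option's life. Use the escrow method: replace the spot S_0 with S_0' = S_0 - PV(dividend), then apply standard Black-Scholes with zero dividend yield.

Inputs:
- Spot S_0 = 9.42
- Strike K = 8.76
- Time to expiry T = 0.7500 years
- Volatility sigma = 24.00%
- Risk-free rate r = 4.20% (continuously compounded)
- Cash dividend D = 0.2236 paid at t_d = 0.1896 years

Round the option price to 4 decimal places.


PV(D) = D * exp(-r * t_d) = 0.2236 * 0.99206842 = 0.22182650
S_0' = S_0 - PV(D) = 9.4200 - 0.22182650 = 9.19817350
d1 = (ln(S_0'/K) + (r + sigma^2/2)*T) / (sigma*sqrt(T)) = 0.49031003
d2 = d1 - sigma*sqrt(T) = 0.28246394
exp(-rT) = 0.96899096
N(d1) = 0.68804274; N(d2) = 0.61120610
C = S_0' * N(d1) - K * exp(-rT) * N(d2) = 9.19817350 * 0.68804274 - 8.7600 * 0.96899096 * 0.61120610 = 1.1406

Answer: Price = 1.1406


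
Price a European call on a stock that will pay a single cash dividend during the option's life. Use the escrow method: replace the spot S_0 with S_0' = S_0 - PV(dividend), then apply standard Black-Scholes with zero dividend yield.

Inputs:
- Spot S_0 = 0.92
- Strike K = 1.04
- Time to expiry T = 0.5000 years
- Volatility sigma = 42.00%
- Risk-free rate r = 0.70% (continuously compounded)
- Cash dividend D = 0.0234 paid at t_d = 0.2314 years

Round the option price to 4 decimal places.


PV(D) = D * exp(-r * t_d) = 0.0234 * 0.99838151 = 0.02336213
S_0' = S_0 - PV(D) = 0.9200 - 0.02336213 = 0.89663787
d1 = (ln(S_0'/K) + (r + sigma^2/2)*T) / (sigma*sqrt(T)) = -0.33915508
d2 = d1 - sigma*sqrt(T) = -0.63613993
exp(-rT) = 0.99650612
N(d1) = 0.36724645; N(d2) = 0.26234261
C = S_0' * N(d1) - K * exp(-rT) * N(d2) = 0.89663787 * 0.36724645 - 1.0400 * 0.99650612 * 0.26234261 = 0.0574

Answer: Price = 0.0574


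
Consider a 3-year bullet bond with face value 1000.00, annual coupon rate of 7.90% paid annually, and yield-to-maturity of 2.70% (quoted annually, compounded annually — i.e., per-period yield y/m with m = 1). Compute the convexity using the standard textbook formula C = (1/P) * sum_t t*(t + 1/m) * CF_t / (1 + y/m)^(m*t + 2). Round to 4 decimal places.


Answer: Convexity = 10.3708

Derivation:
Coupon per period c = face * coupon_rate / m = 79.000000
Periods per year m = 1; per-period yield y/m = 0.027000
Number of cashflows N = 3
Cashflows (t years, CF_t, discount factor 1/(1+y/m)^(m*t), PV):
  t = 1.0000: CF_t = 79.000000, DF = 0.973710, PV = 76.923077
  t = 2.0000: CF_t = 79.000000, DF = 0.948111, PV = 74.900756
  t = 3.0000: CF_t = 1079.000000, DF = 0.923185, PV = 996.116454
Price P = sum_t PV_t = 1147.940287
Convexity numerator sum_t t*(t + 1/m) * CF_t / (1+y/m)^(m*t + 2):
  t = 1.0000: term = 145.863206
  t = 2.0000: term = 426.085316
  t = 3.0000: term = 11333.145716
Convexity = (1/P) * sum = 11905.094238 / 1147.940287 = 10.370831


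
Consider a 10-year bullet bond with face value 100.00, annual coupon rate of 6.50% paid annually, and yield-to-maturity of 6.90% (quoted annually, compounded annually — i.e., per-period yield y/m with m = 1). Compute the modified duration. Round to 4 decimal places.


Answer: Modified duration = 7.1265

Derivation:
Coupon per period c = face * coupon_rate / m = 6.500000
Periods per year m = 1; per-period yield y/m = 0.069000
Number of cashflows N = 10
Cashflows (t years, CF_t, discount factor 1/(1+y/m)^(m*t), PV):
  t = 1.0000: CF_t = 6.500000, DF = 0.935454, PV = 6.080449
  t = 2.0000: CF_t = 6.500000, DF = 0.875074, PV = 5.687979
  t = 3.0000: CF_t = 6.500000, DF = 0.818591, PV = 5.320841
  t = 4.0000: CF_t = 6.500000, DF = 0.765754, PV = 4.977400
  t = 5.0000: CF_t = 6.500000, DF = 0.716327, PV = 4.656127
  t = 6.0000: CF_t = 6.500000, DF = 0.670091, PV = 4.355591
  t = 7.0000: CF_t = 6.500000, DF = 0.626839, PV = 4.074454
  t = 8.0000: CF_t = 6.500000, DF = 0.586379, PV = 3.811463
  t = 9.0000: CF_t = 6.500000, DF = 0.548530, PV = 3.565447
  t = 10.0000: CF_t = 106.500000, DF = 0.513125, PV = 54.647784
Price P = sum_t PV_t = 97.177535
First compute Macaulay numerator sum_t t * PV_t:
  t * PV_t at t = 1.0000: 6.080449
  t * PV_t at t = 2.0000: 11.375957
  t * PV_t at t = 3.0000: 15.962522
  t * PV_t at t = 4.0000: 19.909600
  t * PV_t at t = 5.0000: 23.280636
  t * PV_t at t = 6.0000: 26.133548
  t * PV_t at t = 7.0000: 28.521178
  t * PV_t at t = 8.0000: 30.491704
  t * PV_t at t = 9.0000: 32.089025
  t * PV_t at t = 10.0000: 546.477840
Macaulay duration D = 740.322458 / 97.177535 = 7.618247
Modified duration = D / (1 + y/m) = 7.618247 / (1 + 0.069000) = 7.126517


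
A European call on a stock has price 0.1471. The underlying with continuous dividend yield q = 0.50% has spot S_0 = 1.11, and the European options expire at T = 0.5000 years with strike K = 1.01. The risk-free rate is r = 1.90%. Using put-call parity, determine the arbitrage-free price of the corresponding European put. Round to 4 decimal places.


Answer: Put price = 0.0403

Derivation:
Put-call parity: C - P = S_0 * exp(-qT) - K * exp(-rT).
S_0 * exp(-qT) = 1.1100 * 0.99750312 = 1.10722847
K * exp(-rT) = 1.0100 * 0.99054498 = 1.00045043
P = C - S*exp(-qT) + K*exp(-rT)
P = 0.1471 - 1.10722847 + 1.00045043 = 0.0403
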